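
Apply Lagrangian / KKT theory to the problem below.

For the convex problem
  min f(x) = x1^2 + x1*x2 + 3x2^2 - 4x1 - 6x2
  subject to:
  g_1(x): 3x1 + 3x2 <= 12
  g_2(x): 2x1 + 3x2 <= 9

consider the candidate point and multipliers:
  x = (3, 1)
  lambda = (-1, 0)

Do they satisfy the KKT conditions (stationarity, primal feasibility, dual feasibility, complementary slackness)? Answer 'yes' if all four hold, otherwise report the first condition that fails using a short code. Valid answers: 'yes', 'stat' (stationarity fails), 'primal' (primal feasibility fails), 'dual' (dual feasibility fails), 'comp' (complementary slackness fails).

Gradient of f: grad f(x) = Q x + c = (3, 3)
Constraint values g_i(x) = a_i^T x - b_i:
  g_1((3, 1)) = 0
  g_2((3, 1)) = 0
Stationarity residual: grad f(x) + sum_i lambda_i a_i = (0, 0)
  -> stationarity OK
Primal feasibility (all g_i <= 0): OK
Dual feasibility (all lambda_i >= 0): FAILS
Complementary slackness (lambda_i * g_i(x) = 0 for all i): OK

Verdict: the first failing condition is dual_feasibility -> dual.

dual


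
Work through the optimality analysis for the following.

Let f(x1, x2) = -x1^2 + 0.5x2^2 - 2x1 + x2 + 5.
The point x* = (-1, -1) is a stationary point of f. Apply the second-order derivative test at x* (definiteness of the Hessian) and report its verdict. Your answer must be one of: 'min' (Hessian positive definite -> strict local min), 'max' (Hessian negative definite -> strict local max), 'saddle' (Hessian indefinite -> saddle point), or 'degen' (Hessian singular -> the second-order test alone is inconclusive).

Compute the Hessian H = grad^2 f:
  H = [[-2, 0], [0, 1]]
Verify stationarity: grad f(x*) = H x* + g = (0, 0).
Eigenvalues of H: -2, 1.
Eigenvalues have mixed signs, so H is indefinite -> x* is a saddle point.

saddle


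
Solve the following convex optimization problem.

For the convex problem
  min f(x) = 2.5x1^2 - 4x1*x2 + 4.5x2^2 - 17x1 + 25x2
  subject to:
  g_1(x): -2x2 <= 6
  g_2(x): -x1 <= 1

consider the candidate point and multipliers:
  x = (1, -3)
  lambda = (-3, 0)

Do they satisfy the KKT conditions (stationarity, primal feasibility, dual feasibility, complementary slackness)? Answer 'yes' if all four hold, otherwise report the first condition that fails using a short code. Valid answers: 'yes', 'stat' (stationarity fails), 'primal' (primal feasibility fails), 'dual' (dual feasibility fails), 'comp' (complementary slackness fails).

Gradient of f: grad f(x) = Q x + c = (0, -6)
Constraint values g_i(x) = a_i^T x - b_i:
  g_1((1, -3)) = 0
  g_2((1, -3)) = -2
Stationarity residual: grad f(x) + sum_i lambda_i a_i = (0, 0)
  -> stationarity OK
Primal feasibility (all g_i <= 0): OK
Dual feasibility (all lambda_i >= 0): FAILS
Complementary slackness (lambda_i * g_i(x) = 0 for all i): OK

Verdict: the first failing condition is dual_feasibility -> dual.

dual


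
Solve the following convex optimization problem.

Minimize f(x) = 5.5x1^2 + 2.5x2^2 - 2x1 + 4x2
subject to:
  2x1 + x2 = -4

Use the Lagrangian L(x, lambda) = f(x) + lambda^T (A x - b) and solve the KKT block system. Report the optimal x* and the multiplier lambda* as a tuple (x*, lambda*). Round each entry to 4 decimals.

Form the Lagrangian:
  L(x, lambda) = (1/2) x^T Q x + c^T x + lambda^T (A x - b)
Stationarity (grad_x L = 0): Q x + c + A^T lambda = 0.
Primal feasibility: A x = b.

This gives the KKT block system:
  [ Q   A^T ] [ x     ]   [-c ]
  [ A    0  ] [ lambda ] = [ b ]

Solving the linear system:
  x*      = (-0.9677, -2.0645)
  lambda* = (6.3226)
  f(x*)   = 9.4839

x* = (-0.9677, -2.0645), lambda* = (6.3226)


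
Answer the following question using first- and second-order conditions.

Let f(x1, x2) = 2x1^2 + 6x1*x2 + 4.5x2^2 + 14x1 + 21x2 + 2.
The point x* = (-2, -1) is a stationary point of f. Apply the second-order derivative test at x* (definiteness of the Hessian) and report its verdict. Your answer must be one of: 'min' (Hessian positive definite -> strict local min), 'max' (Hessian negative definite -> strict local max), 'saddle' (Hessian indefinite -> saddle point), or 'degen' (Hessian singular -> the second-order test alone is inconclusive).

Compute the Hessian H = grad^2 f:
  H = [[4, 6], [6, 9]]
Verify stationarity: grad f(x*) = H x* + g = (0, 0).
Eigenvalues of H: 0, 13.
H has a zero eigenvalue (singular; positive semidefinite but not definite), so H is neither positive definite, negative definite, nor indefinite. The second-order test alone is inconclusive -> degen.
(Indeed, f is constant along the null direction of H through x*, so x* is not a strict local extremum.)

degen


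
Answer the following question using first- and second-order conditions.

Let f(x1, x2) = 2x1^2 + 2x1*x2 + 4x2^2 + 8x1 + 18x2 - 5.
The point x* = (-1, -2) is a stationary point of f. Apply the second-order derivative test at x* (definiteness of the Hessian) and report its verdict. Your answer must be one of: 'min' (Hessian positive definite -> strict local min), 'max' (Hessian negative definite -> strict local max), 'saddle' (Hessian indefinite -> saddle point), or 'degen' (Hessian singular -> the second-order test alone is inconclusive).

Compute the Hessian H = grad^2 f:
  H = [[4, 2], [2, 8]]
Verify stationarity: grad f(x*) = H x* + g = (0, 0).
Eigenvalues of H: 3.1716, 8.8284.
Both eigenvalues > 0, so H is positive definite -> x* is a strict local min.

min


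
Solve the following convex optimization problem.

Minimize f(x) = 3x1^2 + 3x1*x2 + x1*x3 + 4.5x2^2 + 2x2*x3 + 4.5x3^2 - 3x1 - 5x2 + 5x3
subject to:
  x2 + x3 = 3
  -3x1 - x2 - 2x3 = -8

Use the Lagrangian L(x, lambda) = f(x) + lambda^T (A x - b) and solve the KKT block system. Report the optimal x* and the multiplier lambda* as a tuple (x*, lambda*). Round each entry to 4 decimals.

Form the Lagrangian:
  L(x, lambda) = (1/2) x^T Q x + c^T x + lambda^T (A x - b)
Stationarity (grad_x L = 0): Q x + c + A^T lambda = 0.
Primal feasibility: A x = b.

This gives the KKT block system:
  [ Q   A^T ] [ x     ]   [-c ]
  [ A    0  ] [ lambda ] = [ b ]

Solving the linear system:
  x*      = (1.2569, 1.7708, 1.2292)
  lambda* = (-13.4722, 3.6944)
  f(x*)   = 31.7465

x* = (1.2569, 1.7708, 1.2292), lambda* = (-13.4722, 3.6944)


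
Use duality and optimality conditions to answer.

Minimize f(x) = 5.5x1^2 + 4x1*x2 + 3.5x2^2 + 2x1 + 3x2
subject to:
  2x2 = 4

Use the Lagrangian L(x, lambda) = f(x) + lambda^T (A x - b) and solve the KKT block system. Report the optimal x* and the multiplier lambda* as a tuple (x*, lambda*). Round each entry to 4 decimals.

Form the Lagrangian:
  L(x, lambda) = (1/2) x^T Q x + c^T x + lambda^T (A x - b)
Stationarity (grad_x L = 0): Q x + c + A^T lambda = 0.
Primal feasibility: A x = b.

This gives the KKT block system:
  [ Q   A^T ] [ x     ]   [-c ]
  [ A    0  ] [ lambda ] = [ b ]

Solving the linear system:
  x*      = (-0.9091, 2)
  lambda* = (-6.6818)
  f(x*)   = 15.4545

x* = (-0.9091, 2), lambda* = (-6.6818)


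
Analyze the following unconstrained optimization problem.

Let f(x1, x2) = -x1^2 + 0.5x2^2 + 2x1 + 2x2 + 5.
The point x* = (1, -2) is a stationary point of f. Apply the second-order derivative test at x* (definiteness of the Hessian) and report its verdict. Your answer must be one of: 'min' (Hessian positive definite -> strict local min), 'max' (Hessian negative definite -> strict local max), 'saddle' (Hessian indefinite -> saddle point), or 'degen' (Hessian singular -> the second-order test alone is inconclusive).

Compute the Hessian H = grad^2 f:
  H = [[-2, 0], [0, 1]]
Verify stationarity: grad f(x*) = H x* + g = (0, 0).
Eigenvalues of H: -2, 1.
Eigenvalues have mixed signs, so H is indefinite -> x* is a saddle point.

saddle


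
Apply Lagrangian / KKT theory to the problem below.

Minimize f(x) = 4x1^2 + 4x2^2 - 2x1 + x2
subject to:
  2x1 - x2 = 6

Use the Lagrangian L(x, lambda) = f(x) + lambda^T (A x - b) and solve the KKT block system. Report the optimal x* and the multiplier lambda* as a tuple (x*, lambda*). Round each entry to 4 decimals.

Form the Lagrangian:
  L(x, lambda) = (1/2) x^T Q x + c^T x + lambda^T (A x - b)
Stationarity (grad_x L = 0): Q x + c + A^T lambda = 0.
Primal feasibility: A x = b.

This gives the KKT block system:
  [ Q   A^T ] [ x     ]   [-c ]
  [ A    0  ] [ lambda ] = [ b ]

Solving the linear system:
  x*      = (2.4, -1.2)
  lambda* = (-8.6)
  f(x*)   = 22.8

x* = (2.4, -1.2), lambda* = (-8.6)


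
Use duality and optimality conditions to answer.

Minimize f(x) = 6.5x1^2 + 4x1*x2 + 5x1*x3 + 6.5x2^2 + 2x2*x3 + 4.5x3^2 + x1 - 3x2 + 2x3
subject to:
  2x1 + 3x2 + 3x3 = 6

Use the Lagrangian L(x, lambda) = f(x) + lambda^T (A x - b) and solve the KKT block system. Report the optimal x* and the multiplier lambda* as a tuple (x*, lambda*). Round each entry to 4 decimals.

Form the Lagrangian:
  L(x, lambda) = (1/2) x^T Q x + c^T x + lambda^T (A x - b)
Stationarity (grad_x L = 0): Q x + c + A^T lambda = 0.
Primal feasibility: A x = b.

This gives the KKT block system:
  [ Q   A^T ] [ x     ]   [-c ]
  [ A    0  ] [ lambda ] = [ b ]

Solving the linear system:
  x*      = (-0.1603, 1.0882, 1.0187)
  lambda* = (-4.1809)
  f(x*)   = 11.849

x* = (-0.1603, 1.0882, 1.0187), lambda* = (-4.1809)


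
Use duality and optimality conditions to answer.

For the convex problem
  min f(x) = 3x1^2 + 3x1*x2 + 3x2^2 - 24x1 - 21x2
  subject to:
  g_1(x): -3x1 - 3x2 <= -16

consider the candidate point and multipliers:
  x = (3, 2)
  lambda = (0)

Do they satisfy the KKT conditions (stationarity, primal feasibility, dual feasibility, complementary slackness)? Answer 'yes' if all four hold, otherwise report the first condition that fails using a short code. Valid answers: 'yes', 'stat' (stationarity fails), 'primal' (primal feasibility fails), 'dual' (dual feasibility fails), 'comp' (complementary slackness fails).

Gradient of f: grad f(x) = Q x + c = (0, 0)
Constraint values g_i(x) = a_i^T x - b_i:
  g_1((3, 2)) = 1
Stationarity residual: grad f(x) + sum_i lambda_i a_i = (0, 0)
  -> stationarity OK
Primal feasibility (all g_i <= 0): FAILS
Dual feasibility (all lambda_i >= 0): OK
Complementary slackness (lambda_i * g_i(x) = 0 for all i): OK

Verdict: the first failing condition is primal_feasibility -> primal.

primal


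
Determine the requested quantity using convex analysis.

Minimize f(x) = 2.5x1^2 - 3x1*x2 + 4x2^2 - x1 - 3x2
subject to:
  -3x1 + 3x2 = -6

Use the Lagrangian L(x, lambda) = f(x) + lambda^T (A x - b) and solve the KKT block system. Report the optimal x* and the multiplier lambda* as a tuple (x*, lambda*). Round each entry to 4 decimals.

Form the Lagrangian:
  L(x, lambda) = (1/2) x^T Q x + c^T x + lambda^T (A x - b)
Stationarity (grad_x L = 0): Q x + c + A^T lambda = 0.
Primal feasibility: A x = b.

This gives the KKT block system:
  [ Q   A^T ] [ x     ]   [-c ]
  [ A    0  ] [ lambda ] = [ b ]

Solving the linear system:
  x*      = (2, 0)
  lambda* = (3)
  f(x*)   = 8

x* = (2, 0), lambda* = (3)


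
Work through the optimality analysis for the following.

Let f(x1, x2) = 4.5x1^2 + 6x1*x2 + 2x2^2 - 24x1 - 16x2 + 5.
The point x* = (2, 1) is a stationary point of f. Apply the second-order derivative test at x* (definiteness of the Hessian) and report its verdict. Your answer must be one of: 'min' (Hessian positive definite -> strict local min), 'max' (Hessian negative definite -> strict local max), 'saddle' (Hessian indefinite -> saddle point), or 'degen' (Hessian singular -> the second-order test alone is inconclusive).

Compute the Hessian H = grad^2 f:
  H = [[9, 6], [6, 4]]
Verify stationarity: grad f(x*) = H x* + g = (0, 0).
Eigenvalues of H: 0, 13.
H has a zero eigenvalue (singular; positive semidefinite but not definite), so H is neither positive definite, negative definite, nor indefinite. The second-order test alone is inconclusive -> degen.
(Indeed, f is constant along the null direction of H through x*, so x* is not a strict local extremum.)

degen


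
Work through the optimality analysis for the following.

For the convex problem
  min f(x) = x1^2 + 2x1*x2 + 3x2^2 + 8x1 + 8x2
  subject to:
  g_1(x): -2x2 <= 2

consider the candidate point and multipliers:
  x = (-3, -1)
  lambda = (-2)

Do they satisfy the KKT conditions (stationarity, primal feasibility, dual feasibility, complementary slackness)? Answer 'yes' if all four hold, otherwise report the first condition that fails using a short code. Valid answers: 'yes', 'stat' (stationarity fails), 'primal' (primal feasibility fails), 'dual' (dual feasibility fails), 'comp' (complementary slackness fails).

Gradient of f: grad f(x) = Q x + c = (0, -4)
Constraint values g_i(x) = a_i^T x - b_i:
  g_1((-3, -1)) = 0
Stationarity residual: grad f(x) + sum_i lambda_i a_i = (0, 0)
  -> stationarity OK
Primal feasibility (all g_i <= 0): OK
Dual feasibility (all lambda_i >= 0): FAILS
Complementary slackness (lambda_i * g_i(x) = 0 for all i): OK

Verdict: the first failing condition is dual_feasibility -> dual.

dual


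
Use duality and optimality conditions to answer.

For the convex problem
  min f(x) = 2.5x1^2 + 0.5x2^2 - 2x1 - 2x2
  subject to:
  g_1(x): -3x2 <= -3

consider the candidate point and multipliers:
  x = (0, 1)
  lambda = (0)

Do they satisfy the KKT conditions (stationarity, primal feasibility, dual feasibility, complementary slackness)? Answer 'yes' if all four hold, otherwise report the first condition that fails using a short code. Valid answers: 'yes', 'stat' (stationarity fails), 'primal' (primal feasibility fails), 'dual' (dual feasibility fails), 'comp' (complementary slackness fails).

Gradient of f: grad f(x) = Q x + c = (-2, -1)
Constraint values g_i(x) = a_i^T x - b_i:
  g_1((0, 1)) = 0
Stationarity residual: grad f(x) + sum_i lambda_i a_i = (-2, -1)
  -> stationarity FAILS
Primal feasibility (all g_i <= 0): OK
Dual feasibility (all lambda_i >= 0): OK
Complementary slackness (lambda_i * g_i(x) = 0 for all i): OK

Verdict: the first failing condition is stationarity -> stat.

stat


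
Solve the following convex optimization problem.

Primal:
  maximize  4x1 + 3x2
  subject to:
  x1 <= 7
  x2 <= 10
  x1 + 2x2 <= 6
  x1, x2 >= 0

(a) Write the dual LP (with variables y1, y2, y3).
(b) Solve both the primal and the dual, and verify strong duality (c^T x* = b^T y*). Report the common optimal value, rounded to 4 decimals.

The standard primal-dual pair for 'max c^T x s.t. A x <= b, x >= 0' is:
  Dual:  min b^T y  s.t.  A^T y >= c,  y >= 0.

So the dual LP is:
  minimize  7y1 + 10y2 + 6y3
  subject to:
    y1 + y3 >= 4
    y2 + 2y3 >= 3
    y1, y2, y3 >= 0

Solving the primal: x* = (6, 0).
  primal value c^T x* = 24.
Solving the dual: y* = (0, 0, 4).
  dual value b^T y* = 24.
Strong duality: c^T x* = b^T y*. Confirmed.

24


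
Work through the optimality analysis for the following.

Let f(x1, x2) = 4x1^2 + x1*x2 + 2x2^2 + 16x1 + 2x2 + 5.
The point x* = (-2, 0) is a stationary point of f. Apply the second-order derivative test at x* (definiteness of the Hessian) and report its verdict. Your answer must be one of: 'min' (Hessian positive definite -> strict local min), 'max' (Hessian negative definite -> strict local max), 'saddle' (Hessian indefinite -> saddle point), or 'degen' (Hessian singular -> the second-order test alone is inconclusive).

Compute the Hessian H = grad^2 f:
  H = [[8, 1], [1, 4]]
Verify stationarity: grad f(x*) = H x* + g = (0, 0).
Eigenvalues of H: 3.7639, 8.2361.
Both eigenvalues > 0, so H is positive definite -> x* is a strict local min.

min


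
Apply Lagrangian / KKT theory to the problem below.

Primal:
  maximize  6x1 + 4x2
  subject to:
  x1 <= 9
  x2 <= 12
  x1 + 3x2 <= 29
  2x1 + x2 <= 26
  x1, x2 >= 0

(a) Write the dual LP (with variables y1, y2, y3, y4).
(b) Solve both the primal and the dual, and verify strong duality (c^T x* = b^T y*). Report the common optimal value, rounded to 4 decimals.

The standard primal-dual pair for 'max c^T x s.t. A x <= b, x >= 0' is:
  Dual:  min b^T y  s.t.  A^T y >= c,  y >= 0.

So the dual LP is:
  minimize  9y1 + 12y2 + 29y3 + 26y4
  subject to:
    y1 + y3 + 2y4 >= 6
    y2 + 3y3 + y4 >= 4
    y1, y2, y3, y4 >= 0

Solving the primal: x* = (9, 6.6667).
  primal value c^T x* = 80.6667.
Solving the dual: y* = (4.6667, 0, 1.3333, 0).
  dual value b^T y* = 80.6667.
Strong duality: c^T x* = b^T y*. Confirmed.

80.6667


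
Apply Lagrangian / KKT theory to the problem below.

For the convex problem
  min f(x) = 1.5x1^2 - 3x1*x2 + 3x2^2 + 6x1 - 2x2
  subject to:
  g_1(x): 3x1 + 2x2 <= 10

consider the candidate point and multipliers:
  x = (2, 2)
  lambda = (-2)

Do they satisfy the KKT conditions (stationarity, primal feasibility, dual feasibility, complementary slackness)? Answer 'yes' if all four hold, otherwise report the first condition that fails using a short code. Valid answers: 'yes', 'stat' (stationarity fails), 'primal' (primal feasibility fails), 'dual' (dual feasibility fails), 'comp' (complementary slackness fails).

Gradient of f: grad f(x) = Q x + c = (6, 4)
Constraint values g_i(x) = a_i^T x - b_i:
  g_1((2, 2)) = 0
Stationarity residual: grad f(x) + sum_i lambda_i a_i = (0, 0)
  -> stationarity OK
Primal feasibility (all g_i <= 0): OK
Dual feasibility (all lambda_i >= 0): FAILS
Complementary slackness (lambda_i * g_i(x) = 0 for all i): OK

Verdict: the first failing condition is dual_feasibility -> dual.

dual


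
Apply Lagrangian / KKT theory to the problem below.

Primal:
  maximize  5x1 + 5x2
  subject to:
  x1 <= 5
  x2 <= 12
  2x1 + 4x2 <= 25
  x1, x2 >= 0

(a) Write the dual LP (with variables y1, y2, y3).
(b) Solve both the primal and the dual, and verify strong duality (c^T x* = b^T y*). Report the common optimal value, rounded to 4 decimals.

The standard primal-dual pair for 'max c^T x s.t. A x <= b, x >= 0' is:
  Dual:  min b^T y  s.t.  A^T y >= c,  y >= 0.

So the dual LP is:
  minimize  5y1 + 12y2 + 25y3
  subject to:
    y1 + 2y3 >= 5
    y2 + 4y3 >= 5
    y1, y2, y3 >= 0

Solving the primal: x* = (5, 3.75).
  primal value c^T x* = 43.75.
Solving the dual: y* = (2.5, 0, 1.25).
  dual value b^T y* = 43.75.
Strong duality: c^T x* = b^T y*. Confirmed.

43.75


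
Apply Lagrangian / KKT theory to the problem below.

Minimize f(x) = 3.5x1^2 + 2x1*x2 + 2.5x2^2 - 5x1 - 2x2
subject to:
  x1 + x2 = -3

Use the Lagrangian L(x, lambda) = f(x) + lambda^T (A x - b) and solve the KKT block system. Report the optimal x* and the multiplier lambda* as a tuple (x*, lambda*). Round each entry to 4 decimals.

Form the Lagrangian:
  L(x, lambda) = (1/2) x^T Q x + c^T x + lambda^T (A x - b)
Stationarity (grad_x L = 0): Q x + c + A^T lambda = 0.
Primal feasibility: A x = b.

This gives the KKT block system:
  [ Q   A^T ] [ x     ]   [-c ]
  [ A    0  ] [ lambda ] = [ b ]

Solving the linear system:
  x*      = (-0.75, -2.25)
  lambda* = (14.75)
  f(x*)   = 26.25

x* = (-0.75, -2.25), lambda* = (14.75)


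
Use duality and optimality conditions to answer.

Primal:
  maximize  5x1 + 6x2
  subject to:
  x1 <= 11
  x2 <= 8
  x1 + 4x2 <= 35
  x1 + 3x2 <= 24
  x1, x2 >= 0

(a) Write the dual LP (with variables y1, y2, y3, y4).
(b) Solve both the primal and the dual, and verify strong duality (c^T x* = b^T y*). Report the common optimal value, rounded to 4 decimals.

The standard primal-dual pair for 'max c^T x s.t. A x <= b, x >= 0' is:
  Dual:  min b^T y  s.t.  A^T y >= c,  y >= 0.

So the dual LP is:
  minimize  11y1 + 8y2 + 35y3 + 24y4
  subject to:
    y1 + y3 + y4 >= 5
    y2 + 4y3 + 3y4 >= 6
    y1, y2, y3, y4 >= 0

Solving the primal: x* = (11, 4.3333).
  primal value c^T x* = 81.
Solving the dual: y* = (3, 0, 0, 2).
  dual value b^T y* = 81.
Strong duality: c^T x* = b^T y*. Confirmed.

81


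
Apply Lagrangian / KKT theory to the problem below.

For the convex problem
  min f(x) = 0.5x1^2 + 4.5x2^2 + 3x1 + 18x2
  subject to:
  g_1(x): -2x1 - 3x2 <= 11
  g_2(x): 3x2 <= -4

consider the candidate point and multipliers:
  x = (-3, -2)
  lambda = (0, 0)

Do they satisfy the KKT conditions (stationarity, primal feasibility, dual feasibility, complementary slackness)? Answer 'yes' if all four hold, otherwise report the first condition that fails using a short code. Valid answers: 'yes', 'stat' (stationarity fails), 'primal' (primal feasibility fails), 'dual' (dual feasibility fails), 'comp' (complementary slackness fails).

Gradient of f: grad f(x) = Q x + c = (0, 0)
Constraint values g_i(x) = a_i^T x - b_i:
  g_1((-3, -2)) = 1
  g_2((-3, -2)) = -2
Stationarity residual: grad f(x) + sum_i lambda_i a_i = (0, 0)
  -> stationarity OK
Primal feasibility (all g_i <= 0): FAILS
Dual feasibility (all lambda_i >= 0): OK
Complementary slackness (lambda_i * g_i(x) = 0 for all i): OK

Verdict: the first failing condition is primal_feasibility -> primal.

primal


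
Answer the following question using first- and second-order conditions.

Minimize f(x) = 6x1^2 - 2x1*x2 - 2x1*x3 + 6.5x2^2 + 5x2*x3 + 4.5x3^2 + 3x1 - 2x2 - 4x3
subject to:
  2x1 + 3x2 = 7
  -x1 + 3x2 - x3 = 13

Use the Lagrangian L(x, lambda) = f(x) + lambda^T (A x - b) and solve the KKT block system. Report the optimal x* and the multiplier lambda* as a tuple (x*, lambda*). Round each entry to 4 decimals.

Form the Lagrangian:
  L(x, lambda) = (1/2) x^T Q x + c^T x + lambda^T (A x - b)
Stationarity (grad_x L = 0): Q x + c + A^T lambda = 0.
Primal feasibility: A x = b.

This gives the KKT block system:
  [ Q   A^T ] [ x     ]   [-c ]
  [ A    0  ] [ lambda ] = [ b ]

Solving the linear system:
  x*      = (-1.1274, 3.0849, -2.6178)
  lambda* = (0.791, -9.8809)
  f(x*)   = 61.9172

x* = (-1.1274, 3.0849, -2.6178), lambda* = (0.791, -9.8809)


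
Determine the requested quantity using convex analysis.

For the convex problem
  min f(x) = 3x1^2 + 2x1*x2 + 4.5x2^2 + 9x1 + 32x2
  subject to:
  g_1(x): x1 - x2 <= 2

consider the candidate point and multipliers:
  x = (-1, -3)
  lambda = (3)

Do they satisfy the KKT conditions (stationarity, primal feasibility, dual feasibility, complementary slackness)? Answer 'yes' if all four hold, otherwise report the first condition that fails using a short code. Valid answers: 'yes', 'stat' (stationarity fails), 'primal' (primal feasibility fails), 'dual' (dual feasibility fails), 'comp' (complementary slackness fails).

Gradient of f: grad f(x) = Q x + c = (-3, 3)
Constraint values g_i(x) = a_i^T x - b_i:
  g_1((-1, -3)) = 0
Stationarity residual: grad f(x) + sum_i lambda_i a_i = (0, 0)
  -> stationarity OK
Primal feasibility (all g_i <= 0): OK
Dual feasibility (all lambda_i >= 0): OK
Complementary slackness (lambda_i * g_i(x) = 0 for all i): OK

Verdict: yes, KKT holds.

yes


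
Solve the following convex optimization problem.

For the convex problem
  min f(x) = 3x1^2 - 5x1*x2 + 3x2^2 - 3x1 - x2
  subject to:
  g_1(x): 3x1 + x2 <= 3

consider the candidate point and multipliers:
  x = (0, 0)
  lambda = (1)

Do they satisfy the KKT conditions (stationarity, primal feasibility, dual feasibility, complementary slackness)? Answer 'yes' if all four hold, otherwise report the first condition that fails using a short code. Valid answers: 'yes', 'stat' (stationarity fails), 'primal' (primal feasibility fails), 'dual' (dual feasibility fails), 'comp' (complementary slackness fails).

Gradient of f: grad f(x) = Q x + c = (-3, -1)
Constraint values g_i(x) = a_i^T x - b_i:
  g_1((0, 0)) = -3
Stationarity residual: grad f(x) + sum_i lambda_i a_i = (0, 0)
  -> stationarity OK
Primal feasibility (all g_i <= 0): OK
Dual feasibility (all lambda_i >= 0): OK
Complementary slackness (lambda_i * g_i(x) = 0 for all i): FAILS

Verdict: the first failing condition is complementary_slackness -> comp.

comp


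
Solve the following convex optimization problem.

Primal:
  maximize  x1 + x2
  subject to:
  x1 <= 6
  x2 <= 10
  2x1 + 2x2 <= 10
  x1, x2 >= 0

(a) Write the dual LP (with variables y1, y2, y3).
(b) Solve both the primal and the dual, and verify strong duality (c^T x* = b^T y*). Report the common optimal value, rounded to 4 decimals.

The standard primal-dual pair for 'max c^T x s.t. A x <= b, x >= 0' is:
  Dual:  min b^T y  s.t.  A^T y >= c,  y >= 0.

So the dual LP is:
  minimize  6y1 + 10y2 + 10y3
  subject to:
    y1 + 2y3 >= 1
    y2 + 2y3 >= 1
    y1, y2, y3 >= 0

Solving the primal: x* = (5, 0).
  primal value c^T x* = 5.
Solving the dual: y* = (0, 0, 0.5).
  dual value b^T y* = 5.
Strong duality: c^T x* = b^T y*. Confirmed.

5


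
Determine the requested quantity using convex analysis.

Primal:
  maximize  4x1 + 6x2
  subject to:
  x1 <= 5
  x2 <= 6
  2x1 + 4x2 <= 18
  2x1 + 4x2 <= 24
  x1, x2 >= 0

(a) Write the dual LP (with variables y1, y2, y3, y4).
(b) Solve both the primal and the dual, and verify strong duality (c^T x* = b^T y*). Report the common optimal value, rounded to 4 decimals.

The standard primal-dual pair for 'max c^T x s.t. A x <= b, x >= 0' is:
  Dual:  min b^T y  s.t.  A^T y >= c,  y >= 0.

So the dual LP is:
  minimize  5y1 + 6y2 + 18y3 + 24y4
  subject to:
    y1 + 2y3 + 2y4 >= 4
    y2 + 4y3 + 4y4 >= 6
    y1, y2, y3, y4 >= 0

Solving the primal: x* = (5, 2).
  primal value c^T x* = 32.
Solving the dual: y* = (1, 0, 1.5, 0).
  dual value b^T y* = 32.
Strong duality: c^T x* = b^T y*. Confirmed.

32


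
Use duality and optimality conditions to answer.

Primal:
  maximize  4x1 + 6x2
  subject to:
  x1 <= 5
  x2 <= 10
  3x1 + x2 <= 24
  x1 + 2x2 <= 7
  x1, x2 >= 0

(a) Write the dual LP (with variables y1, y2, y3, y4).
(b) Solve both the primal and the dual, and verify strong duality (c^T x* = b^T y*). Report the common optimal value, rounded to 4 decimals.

The standard primal-dual pair for 'max c^T x s.t. A x <= b, x >= 0' is:
  Dual:  min b^T y  s.t.  A^T y >= c,  y >= 0.

So the dual LP is:
  minimize  5y1 + 10y2 + 24y3 + 7y4
  subject to:
    y1 + 3y3 + y4 >= 4
    y2 + y3 + 2y4 >= 6
    y1, y2, y3, y4 >= 0

Solving the primal: x* = (5, 1).
  primal value c^T x* = 26.
Solving the dual: y* = (1, 0, 0, 3).
  dual value b^T y* = 26.
Strong duality: c^T x* = b^T y*. Confirmed.

26


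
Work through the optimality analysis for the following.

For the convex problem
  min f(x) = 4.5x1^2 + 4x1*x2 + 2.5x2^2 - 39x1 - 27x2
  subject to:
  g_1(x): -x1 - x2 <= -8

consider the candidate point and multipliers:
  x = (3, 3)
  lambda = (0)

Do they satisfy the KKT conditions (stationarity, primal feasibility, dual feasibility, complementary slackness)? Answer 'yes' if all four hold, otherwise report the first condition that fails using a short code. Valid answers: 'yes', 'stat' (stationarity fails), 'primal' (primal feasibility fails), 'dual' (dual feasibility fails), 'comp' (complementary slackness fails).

Gradient of f: grad f(x) = Q x + c = (0, 0)
Constraint values g_i(x) = a_i^T x - b_i:
  g_1((3, 3)) = 2
Stationarity residual: grad f(x) + sum_i lambda_i a_i = (0, 0)
  -> stationarity OK
Primal feasibility (all g_i <= 0): FAILS
Dual feasibility (all lambda_i >= 0): OK
Complementary slackness (lambda_i * g_i(x) = 0 for all i): OK

Verdict: the first failing condition is primal_feasibility -> primal.

primal


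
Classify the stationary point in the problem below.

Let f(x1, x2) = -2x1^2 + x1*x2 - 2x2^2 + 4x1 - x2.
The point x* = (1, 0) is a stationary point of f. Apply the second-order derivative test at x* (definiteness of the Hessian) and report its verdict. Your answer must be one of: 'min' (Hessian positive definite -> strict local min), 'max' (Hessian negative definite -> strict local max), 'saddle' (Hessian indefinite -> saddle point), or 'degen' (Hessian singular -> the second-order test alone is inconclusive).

Compute the Hessian H = grad^2 f:
  H = [[-4, 1], [1, -4]]
Verify stationarity: grad f(x*) = H x* + g = (0, 0).
Eigenvalues of H: -5, -3.
Both eigenvalues < 0, so H is negative definite -> x* is a strict local max.

max


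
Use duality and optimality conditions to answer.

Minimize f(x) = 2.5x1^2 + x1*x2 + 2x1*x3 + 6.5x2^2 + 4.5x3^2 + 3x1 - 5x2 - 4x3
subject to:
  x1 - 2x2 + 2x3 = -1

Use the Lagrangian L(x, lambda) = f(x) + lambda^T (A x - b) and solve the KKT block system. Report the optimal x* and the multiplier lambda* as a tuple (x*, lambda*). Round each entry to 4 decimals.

Form the Lagrangian:
  L(x, lambda) = (1/2) x^T Q x + c^T x + lambda^T (A x - b)
Stationarity (grad_x L = 0): Q x + c + A^T lambda = 0.
Primal feasibility: A x = b.

This gives the KKT block system:
  [ Q   A^T ] [ x     ]   [-c ]
  [ A    0  ] [ lambda ] = [ b ]

Solving the linear system:
  x*      = (-1.0353, 0.543, 0.5607)
  lambda* = (0.5121)
  f(x*)   = -3.7759

x* = (-1.0353, 0.543, 0.5607), lambda* = (0.5121)


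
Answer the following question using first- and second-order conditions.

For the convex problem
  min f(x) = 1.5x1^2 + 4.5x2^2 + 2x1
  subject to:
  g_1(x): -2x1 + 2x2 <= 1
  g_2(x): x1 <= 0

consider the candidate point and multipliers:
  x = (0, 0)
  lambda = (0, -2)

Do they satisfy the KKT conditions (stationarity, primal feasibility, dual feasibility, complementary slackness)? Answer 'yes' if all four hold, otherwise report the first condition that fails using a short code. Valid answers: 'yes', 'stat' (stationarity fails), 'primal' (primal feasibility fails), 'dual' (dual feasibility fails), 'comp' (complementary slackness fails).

Gradient of f: grad f(x) = Q x + c = (2, 0)
Constraint values g_i(x) = a_i^T x - b_i:
  g_1((0, 0)) = -1
  g_2((0, 0)) = 0
Stationarity residual: grad f(x) + sum_i lambda_i a_i = (0, 0)
  -> stationarity OK
Primal feasibility (all g_i <= 0): OK
Dual feasibility (all lambda_i >= 0): FAILS
Complementary slackness (lambda_i * g_i(x) = 0 for all i): OK

Verdict: the first failing condition is dual_feasibility -> dual.

dual


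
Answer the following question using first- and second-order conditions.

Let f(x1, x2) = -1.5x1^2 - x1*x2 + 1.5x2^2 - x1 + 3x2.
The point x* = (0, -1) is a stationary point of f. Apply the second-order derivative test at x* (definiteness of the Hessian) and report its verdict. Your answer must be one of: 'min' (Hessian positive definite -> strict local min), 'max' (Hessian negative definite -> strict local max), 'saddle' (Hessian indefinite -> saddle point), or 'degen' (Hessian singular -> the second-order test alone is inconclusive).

Compute the Hessian H = grad^2 f:
  H = [[-3, -1], [-1, 3]]
Verify stationarity: grad f(x*) = H x* + g = (0, 0).
Eigenvalues of H: -3.1623, 3.1623.
Eigenvalues have mixed signs, so H is indefinite -> x* is a saddle point.

saddle


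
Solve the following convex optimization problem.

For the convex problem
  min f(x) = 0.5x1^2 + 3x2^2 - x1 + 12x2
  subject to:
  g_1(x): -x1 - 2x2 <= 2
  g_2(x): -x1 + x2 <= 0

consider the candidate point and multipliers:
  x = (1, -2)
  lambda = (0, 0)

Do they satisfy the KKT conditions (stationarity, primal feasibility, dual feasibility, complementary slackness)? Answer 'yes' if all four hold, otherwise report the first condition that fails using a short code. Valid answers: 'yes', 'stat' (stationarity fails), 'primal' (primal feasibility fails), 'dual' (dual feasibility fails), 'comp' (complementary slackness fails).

Gradient of f: grad f(x) = Q x + c = (0, 0)
Constraint values g_i(x) = a_i^T x - b_i:
  g_1((1, -2)) = 1
  g_2((1, -2)) = -3
Stationarity residual: grad f(x) + sum_i lambda_i a_i = (0, 0)
  -> stationarity OK
Primal feasibility (all g_i <= 0): FAILS
Dual feasibility (all lambda_i >= 0): OK
Complementary slackness (lambda_i * g_i(x) = 0 for all i): OK

Verdict: the first failing condition is primal_feasibility -> primal.

primal


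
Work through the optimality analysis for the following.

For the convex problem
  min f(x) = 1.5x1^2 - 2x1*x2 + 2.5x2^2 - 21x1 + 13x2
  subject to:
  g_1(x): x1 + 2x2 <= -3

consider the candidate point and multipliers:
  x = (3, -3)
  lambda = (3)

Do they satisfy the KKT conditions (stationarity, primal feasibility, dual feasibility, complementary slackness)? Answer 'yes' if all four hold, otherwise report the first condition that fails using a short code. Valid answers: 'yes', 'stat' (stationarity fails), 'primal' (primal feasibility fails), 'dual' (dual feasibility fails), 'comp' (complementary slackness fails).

Gradient of f: grad f(x) = Q x + c = (-6, -8)
Constraint values g_i(x) = a_i^T x - b_i:
  g_1((3, -3)) = 0
Stationarity residual: grad f(x) + sum_i lambda_i a_i = (-3, -2)
  -> stationarity FAILS
Primal feasibility (all g_i <= 0): OK
Dual feasibility (all lambda_i >= 0): OK
Complementary slackness (lambda_i * g_i(x) = 0 for all i): OK

Verdict: the first failing condition is stationarity -> stat.

stat


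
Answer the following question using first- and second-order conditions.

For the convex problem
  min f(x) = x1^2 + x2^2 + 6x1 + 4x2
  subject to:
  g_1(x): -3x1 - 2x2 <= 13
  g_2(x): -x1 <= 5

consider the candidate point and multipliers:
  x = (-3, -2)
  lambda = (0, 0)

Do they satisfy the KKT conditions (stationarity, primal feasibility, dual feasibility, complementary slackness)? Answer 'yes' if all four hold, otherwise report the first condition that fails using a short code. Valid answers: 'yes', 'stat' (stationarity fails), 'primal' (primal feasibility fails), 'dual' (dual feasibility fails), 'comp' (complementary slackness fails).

Gradient of f: grad f(x) = Q x + c = (0, 0)
Constraint values g_i(x) = a_i^T x - b_i:
  g_1((-3, -2)) = 0
  g_2((-3, -2)) = -2
Stationarity residual: grad f(x) + sum_i lambda_i a_i = (0, 0)
  -> stationarity OK
Primal feasibility (all g_i <= 0): OK
Dual feasibility (all lambda_i >= 0): OK
Complementary slackness (lambda_i * g_i(x) = 0 for all i): OK

Verdict: yes, KKT holds.

yes


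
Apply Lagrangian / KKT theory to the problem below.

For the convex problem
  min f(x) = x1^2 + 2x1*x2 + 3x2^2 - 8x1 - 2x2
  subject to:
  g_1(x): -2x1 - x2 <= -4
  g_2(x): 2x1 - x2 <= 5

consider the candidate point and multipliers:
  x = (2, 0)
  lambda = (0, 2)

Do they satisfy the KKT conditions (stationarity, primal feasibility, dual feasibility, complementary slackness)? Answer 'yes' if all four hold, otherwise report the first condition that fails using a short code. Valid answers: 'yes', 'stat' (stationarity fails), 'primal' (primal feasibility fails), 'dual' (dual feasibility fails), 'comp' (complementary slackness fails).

Gradient of f: grad f(x) = Q x + c = (-4, 2)
Constraint values g_i(x) = a_i^T x - b_i:
  g_1((2, 0)) = 0
  g_2((2, 0)) = -1
Stationarity residual: grad f(x) + sum_i lambda_i a_i = (0, 0)
  -> stationarity OK
Primal feasibility (all g_i <= 0): OK
Dual feasibility (all lambda_i >= 0): OK
Complementary slackness (lambda_i * g_i(x) = 0 for all i): FAILS

Verdict: the first failing condition is complementary_slackness -> comp.

comp


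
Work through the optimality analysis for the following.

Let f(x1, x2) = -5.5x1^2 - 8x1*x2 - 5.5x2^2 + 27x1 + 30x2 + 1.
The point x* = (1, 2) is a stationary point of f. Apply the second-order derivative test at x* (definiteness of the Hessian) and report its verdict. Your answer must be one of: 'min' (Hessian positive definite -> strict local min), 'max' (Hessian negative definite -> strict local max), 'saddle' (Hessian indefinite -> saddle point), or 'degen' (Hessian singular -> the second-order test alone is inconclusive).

Compute the Hessian H = grad^2 f:
  H = [[-11, -8], [-8, -11]]
Verify stationarity: grad f(x*) = H x* + g = (0, 0).
Eigenvalues of H: -19, -3.
Both eigenvalues < 0, so H is negative definite -> x* is a strict local max.

max


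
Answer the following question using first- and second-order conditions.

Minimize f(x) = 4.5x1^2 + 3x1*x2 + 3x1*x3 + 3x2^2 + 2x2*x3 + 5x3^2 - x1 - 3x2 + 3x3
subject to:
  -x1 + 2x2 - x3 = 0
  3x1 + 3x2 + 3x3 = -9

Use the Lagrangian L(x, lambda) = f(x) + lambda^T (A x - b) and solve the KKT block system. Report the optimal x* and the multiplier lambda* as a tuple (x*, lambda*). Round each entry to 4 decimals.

Form the Lagrangian:
  L(x, lambda) = (1/2) x^T Q x + c^T x + lambda^T (A x - b)
Stationarity (grad_x L = 0): Q x + c + A^T lambda = 0.
Primal feasibility: A x = b.

This gives the KKT block system:
  [ Q   A^T ] [ x     ]   [-c ]
  [ A    0  ] [ lambda ] = [ b ]

Solving the linear system:
  x*      = (-0.6923, -1, -1.3077)
  lambda* = (-0.1538, 4.6667)
  f(x*)   = 20.8846

x* = (-0.6923, -1, -1.3077), lambda* = (-0.1538, 4.6667)


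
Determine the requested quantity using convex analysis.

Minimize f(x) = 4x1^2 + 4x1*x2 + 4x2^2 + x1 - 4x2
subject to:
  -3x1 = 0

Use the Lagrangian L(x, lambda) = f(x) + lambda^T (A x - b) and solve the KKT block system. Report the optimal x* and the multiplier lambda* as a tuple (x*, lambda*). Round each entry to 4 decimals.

Form the Lagrangian:
  L(x, lambda) = (1/2) x^T Q x + c^T x + lambda^T (A x - b)
Stationarity (grad_x L = 0): Q x + c + A^T lambda = 0.
Primal feasibility: A x = b.

This gives the KKT block system:
  [ Q   A^T ] [ x     ]   [-c ]
  [ A    0  ] [ lambda ] = [ b ]

Solving the linear system:
  x*      = (0, 0.5)
  lambda* = (1)
  f(x*)   = -1

x* = (0, 0.5), lambda* = (1)


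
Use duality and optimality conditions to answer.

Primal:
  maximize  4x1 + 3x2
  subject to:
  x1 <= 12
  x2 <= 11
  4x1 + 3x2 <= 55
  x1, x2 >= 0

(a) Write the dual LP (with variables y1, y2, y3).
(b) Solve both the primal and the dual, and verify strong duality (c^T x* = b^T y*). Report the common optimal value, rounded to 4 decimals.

The standard primal-dual pair for 'max c^T x s.t. A x <= b, x >= 0' is:
  Dual:  min b^T y  s.t.  A^T y >= c,  y >= 0.

So the dual LP is:
  minimize  12y1 + 11y2 + 55y3
  subject to:
    y1 + 4y3 >= 4
    y2 + 3y3 >= 3
    y1, y2, y3 >= 0

Solving the primal: x* = (5.5, 11).
  primal value c^T x* = 55.
Solving the dual: y* = (0, 0, 1).
  dual value b^T y* = 55.
Strong duality: c^T x* = b^T y*. Confirmed.

55


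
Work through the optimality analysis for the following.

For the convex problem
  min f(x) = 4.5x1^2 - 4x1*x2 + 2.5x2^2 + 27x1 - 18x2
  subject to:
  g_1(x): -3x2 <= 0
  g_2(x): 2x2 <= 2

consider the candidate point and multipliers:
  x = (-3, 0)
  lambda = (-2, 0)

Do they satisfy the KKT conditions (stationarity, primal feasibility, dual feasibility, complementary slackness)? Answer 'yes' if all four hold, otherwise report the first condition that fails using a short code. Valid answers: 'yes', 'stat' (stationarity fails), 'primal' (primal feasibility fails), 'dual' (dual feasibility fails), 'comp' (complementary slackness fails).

Gradient of f: grad f(x) = Q x + c = (0, -6)
Constraint values g_i(x) = a_i^T x - b_i:
  g_1((-3, 0)) = 0
  g_2((-3, 0)) = -2
Stationarity residual: grad f(x) + sum_i lambda_i a_i = (0, 0)
  -> stationarity OK
Primal feasibility (all g_i <= 0): OK
Dual feasibility (all lambda_i >= 0): FAILS
Complementary slackness (lambda_i * g_i(x) = 0 for all i): OK

Verdict: the first failing condition is dual_feasibility -> dual.

dual


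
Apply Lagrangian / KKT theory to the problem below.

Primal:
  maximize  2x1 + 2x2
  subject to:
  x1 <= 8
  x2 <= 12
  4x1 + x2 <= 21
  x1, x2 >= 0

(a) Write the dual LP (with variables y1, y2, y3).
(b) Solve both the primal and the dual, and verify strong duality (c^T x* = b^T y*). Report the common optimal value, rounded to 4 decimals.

The standard primal-dual pair for 'max c^T x s.t. A x <= b, x >= 0' is:
  Dual:  min b^T y  s.t.  A^T y >= c,  y >= 0.

So the dual LP is:
  minimize  8y1 + 12y2 + 21y3
  subject to:
    y1 + 4y3 >= 2
    y2 + y3 >= 2
    y1, y2, y3 >= 0

Solving the primal: x* = (2.25, 12).
  primal value c^T x* = 28.5.
Solving the dual: y* = (0, 1.5, 0.5).
  dual value b^T y* = 28.5.
Strong duality: c^T x* = b^T y*. Confirmed.

28.5


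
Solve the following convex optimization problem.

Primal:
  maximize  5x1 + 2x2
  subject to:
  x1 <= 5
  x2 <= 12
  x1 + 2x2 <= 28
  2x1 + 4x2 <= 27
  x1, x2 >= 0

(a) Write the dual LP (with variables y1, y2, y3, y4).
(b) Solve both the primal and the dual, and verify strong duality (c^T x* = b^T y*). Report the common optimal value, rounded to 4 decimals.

The standard primal-dual pair for 'max c^T x s.t. A x <= b, x >= 0' is:
  Dual:  min b^T y  s.t.  A^T y >= c,  y >= 0.

So the dual LP is:
  minimize  5y1 + 12y2 + 28y3 + 27y4
  subject to:
    y1 + y3 + 2y4 >= 5
    y2 + 2y3 + 4y4 >= 2
    y1, y2, y3, y4 >= 0

Solving the primal: x* = (5, 4.25).
  primal value c^T x* = 33.5.
Solving the dual: y* = (4, 0, 0, 0.5).
  dual value b^T y* = 33.5.
Strong duality: c^T x* = b^T y*. Confirmed.

33.5
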